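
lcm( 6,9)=18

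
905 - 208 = 697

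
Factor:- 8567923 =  - 7^1*13^1*94153^1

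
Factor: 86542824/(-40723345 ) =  - 2^3 * 3^1 * 5^(-1)*13^ ( - 1) * 31^1 * 53^(-1)*293^1*397^1 * 11821^( -1)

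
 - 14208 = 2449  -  16657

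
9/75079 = 9/75079 = 0.00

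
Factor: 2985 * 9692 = 28930620 = 2^2 * 3^1*5^1* 199^1*2423^1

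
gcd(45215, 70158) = 1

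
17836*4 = 71344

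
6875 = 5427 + 1448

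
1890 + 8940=10830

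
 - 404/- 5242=202/2621 = 0.08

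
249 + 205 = 454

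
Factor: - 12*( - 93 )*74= 82584=2^3*3^2 * 31^1*37^1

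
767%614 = 153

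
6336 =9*704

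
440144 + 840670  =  1280814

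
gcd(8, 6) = 2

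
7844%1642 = 1276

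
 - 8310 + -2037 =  - 10347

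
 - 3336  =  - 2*1668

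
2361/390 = 787/130 = 6.05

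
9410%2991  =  437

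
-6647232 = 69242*( - 96) 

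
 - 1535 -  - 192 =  - 1343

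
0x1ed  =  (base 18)197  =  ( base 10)493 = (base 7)1303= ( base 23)LA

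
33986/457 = 33986/457 = 74.37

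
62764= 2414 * 26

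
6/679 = 6/679  =  0.01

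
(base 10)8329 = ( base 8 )20211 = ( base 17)1BDG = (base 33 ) 7LD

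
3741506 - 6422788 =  - 2681282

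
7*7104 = 49728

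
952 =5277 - 4325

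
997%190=47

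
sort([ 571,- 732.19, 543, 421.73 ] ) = [ -732.19, 421.73, 543 , 571 ]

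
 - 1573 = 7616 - 9189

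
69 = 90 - 21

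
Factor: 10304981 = 37^1 * 41^1*6793^1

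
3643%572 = 211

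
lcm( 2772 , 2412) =185724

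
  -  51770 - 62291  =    -  114061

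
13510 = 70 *193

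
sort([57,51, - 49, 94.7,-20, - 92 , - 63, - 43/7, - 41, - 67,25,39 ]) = [ - 92, - 67,-63, - 49, - 41 , - 20,  -  43/7,25,39,51, 57, 94.7 ] 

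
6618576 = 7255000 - 636424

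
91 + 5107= 5198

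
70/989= 70/989= 0.07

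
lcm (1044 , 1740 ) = 5220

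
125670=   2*62835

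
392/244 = 1+37/61 =1.61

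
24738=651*38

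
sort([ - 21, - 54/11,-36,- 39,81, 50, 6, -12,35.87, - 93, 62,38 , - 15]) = [ - 93,  -  39,  -  36, - 21, - 15,-12, - 54/11,6, 35.87,38, 50,  62,81]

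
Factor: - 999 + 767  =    -  2^3*29^1 = -232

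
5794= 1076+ 4718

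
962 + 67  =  1029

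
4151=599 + 3552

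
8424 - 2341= 6083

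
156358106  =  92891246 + 63466860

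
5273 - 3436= 1837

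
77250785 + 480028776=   557279561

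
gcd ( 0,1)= 1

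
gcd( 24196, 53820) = 92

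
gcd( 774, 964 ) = 2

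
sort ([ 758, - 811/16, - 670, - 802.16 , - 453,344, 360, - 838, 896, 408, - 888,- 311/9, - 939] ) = [ - 939, - 888 ,  -  838, - 802.16,  -  670,  -  453, - 811/16 , - 311/9, 344,360,408,758, 896 ] 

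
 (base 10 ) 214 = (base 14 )114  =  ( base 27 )7P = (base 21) A4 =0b11010110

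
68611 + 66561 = 135172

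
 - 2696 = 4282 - 6978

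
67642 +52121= 119763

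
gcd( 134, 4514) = 2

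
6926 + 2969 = 9895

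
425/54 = 7 + 47/54 = 7.87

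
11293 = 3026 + 8267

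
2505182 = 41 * 61102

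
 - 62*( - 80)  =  4960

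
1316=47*28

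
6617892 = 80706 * 82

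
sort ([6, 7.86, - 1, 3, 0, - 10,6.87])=[ - 10 , - 1 , 0, 3, 6,6.87, 7.86 ]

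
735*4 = 2940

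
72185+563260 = 635445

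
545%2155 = 545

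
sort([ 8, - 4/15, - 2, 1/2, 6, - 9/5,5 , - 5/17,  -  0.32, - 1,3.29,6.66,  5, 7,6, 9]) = [ - 2,-9/5, - 1 , - 0.32, - 5/17,- 4/15,1/2,3.29, 5,  5,6,6, 6.66,7,8, 9 ] 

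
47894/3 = 47894/3  =  15964.67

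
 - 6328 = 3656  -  9984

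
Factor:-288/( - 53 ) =2^5*3^2*53^( - 1 ) 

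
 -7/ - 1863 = 7/1863 = 0.00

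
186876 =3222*58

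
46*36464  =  1677344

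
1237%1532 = 1237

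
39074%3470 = 904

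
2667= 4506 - 1839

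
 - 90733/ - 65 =90733/65 = 1395.89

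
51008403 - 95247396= - 44238993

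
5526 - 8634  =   - 3108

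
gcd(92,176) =4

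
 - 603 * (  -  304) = 183312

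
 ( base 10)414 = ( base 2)110011110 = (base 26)FO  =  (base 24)H6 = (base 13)25B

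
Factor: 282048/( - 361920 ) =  - 5^ ( - 1)*29^ ( - 1) * 113^1= - 113/145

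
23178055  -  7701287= 15476768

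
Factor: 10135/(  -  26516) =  -2^( - 2) * 5^1 * 7^(-1 )*947^ (-1)*2027^1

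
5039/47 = 107 + 10/47 =107.21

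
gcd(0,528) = 528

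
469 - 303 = 166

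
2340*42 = 98280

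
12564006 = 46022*273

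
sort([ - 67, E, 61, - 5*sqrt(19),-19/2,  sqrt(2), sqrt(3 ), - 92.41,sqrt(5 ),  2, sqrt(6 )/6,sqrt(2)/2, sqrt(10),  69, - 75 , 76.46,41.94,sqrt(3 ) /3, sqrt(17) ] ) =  [ - 92.41, - 75, - 67, - 5* sqrt(19), - 19/2, sqrt( 6) /6, sqrt(3 )/3 , sqrt ( 2 ) /2 , sqrt(2 ), sqrt( 3),2, sqrt( 5), E , sqrt (10 ) , sqrt ( 17),41.94, 61,69, 76.46 ]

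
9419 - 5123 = 4296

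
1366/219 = 6 + 52/219 = 6.24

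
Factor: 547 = 547^1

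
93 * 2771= 257703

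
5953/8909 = 5953/8909= 0.67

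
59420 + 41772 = 101192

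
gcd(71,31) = 1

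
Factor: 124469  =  19^1*6551^1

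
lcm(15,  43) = 645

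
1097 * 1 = 1097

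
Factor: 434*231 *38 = 2^2 * 3^1*7^2*11^1*19^1*31^1 = 3809652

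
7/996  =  7/996 = 0.01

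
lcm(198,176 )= 1584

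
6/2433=2/811= 0.00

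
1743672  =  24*72653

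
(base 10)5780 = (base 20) E90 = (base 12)3418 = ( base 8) 13224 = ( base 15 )1AA5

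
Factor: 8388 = 2^2*3^2*233^1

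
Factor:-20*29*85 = -2^2*5^2 * 17^1 * 29^1 = - 49300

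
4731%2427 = 2304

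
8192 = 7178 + 1014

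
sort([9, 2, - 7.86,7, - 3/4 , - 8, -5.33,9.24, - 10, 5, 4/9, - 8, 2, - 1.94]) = [ - 10, -8,  -  8, - 7.86, - 5.33, - 1.94, - 3/4, 4/9, 2,2, 5, 7,  9,9.24]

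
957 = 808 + 149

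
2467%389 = 133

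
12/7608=1/634 = 0.00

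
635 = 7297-6662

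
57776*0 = 0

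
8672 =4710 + 3962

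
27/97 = 27/97 = 0.28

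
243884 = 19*12836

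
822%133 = 24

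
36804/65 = 36804/65 = 566.22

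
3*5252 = 15756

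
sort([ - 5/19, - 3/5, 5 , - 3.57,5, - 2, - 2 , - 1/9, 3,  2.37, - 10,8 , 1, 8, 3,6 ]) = [ - 10,  -  3.57, -2, - 2,-3/5, - 5/19,-1/9, 1,2.37, 3,3,5,5,6,8,8]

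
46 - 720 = -674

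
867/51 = 17 = 17.00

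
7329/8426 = 7329/8426 = 0.87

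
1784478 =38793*46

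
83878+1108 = 84986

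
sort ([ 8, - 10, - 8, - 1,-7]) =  [ - 10 , - 8, - 7, -1, 8]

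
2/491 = 2/491  =  0.00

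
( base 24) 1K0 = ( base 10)1056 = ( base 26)1eg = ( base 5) 13211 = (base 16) 420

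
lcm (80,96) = 480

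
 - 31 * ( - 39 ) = 1209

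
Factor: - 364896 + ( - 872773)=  - 1237669 = - 43^1*107^1 * 269^1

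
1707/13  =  131 + 4/13 = 131.31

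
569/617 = 569/617 = 0.92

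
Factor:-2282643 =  - 3^2*11^1*23057^1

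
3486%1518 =450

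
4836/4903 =4836/4903=0.99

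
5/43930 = 1/8786 = 0.00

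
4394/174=25  +  22/87  =  25.25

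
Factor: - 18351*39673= - 3^2*97^1*409^1*2039^1=- 728039223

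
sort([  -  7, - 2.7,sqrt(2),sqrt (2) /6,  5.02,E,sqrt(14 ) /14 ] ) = [ - 7,-2.7,sqrt(2) /6,sqrt(14) /14,sqrt(2), E, 5.02]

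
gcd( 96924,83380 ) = 4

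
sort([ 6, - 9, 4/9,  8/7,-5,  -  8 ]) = [- 9, - 8, - 5, 4/9,8/7, 6]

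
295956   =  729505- 433549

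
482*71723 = 34570486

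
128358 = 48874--79484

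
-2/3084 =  - 1 + 1541/1542= - 0.00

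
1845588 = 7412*249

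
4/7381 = 4/7381 = 0.00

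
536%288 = 248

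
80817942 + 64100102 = 144918044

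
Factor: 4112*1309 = 2^4*7^1 * 11^1* 17^1*257^1 =5382608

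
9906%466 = 120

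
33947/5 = 33947/5 = 6789.40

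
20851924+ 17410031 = 38261955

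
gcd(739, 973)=1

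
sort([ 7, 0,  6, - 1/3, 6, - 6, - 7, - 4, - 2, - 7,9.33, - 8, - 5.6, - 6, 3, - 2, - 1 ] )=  [ -8, - 7, - 7, - 6, - 6,-5.6, - 4 , - 2, - 2,  -  1, - 1/3,0, 3, 6, 6,7 , 9.33] 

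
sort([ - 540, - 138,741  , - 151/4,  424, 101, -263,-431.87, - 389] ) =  [  -  540, - 431.87, - 389, - 263, - 138, - 151/4,101,  424 , 741 ]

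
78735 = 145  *543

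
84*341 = 28644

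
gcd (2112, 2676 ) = 12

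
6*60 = 360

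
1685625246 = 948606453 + 737018793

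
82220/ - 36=- 2284 + 1/9 = - 2283.89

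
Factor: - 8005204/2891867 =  - 2^2 * 11^( - 1 ) * 557^1* 3593^1*262897^ ( - 1) 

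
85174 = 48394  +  36780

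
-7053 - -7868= 815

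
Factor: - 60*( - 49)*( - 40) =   -  2^5 * 3^1*5^2*7^2 = - 117600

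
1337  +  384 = 1721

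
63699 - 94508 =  - 30809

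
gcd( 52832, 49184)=32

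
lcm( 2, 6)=6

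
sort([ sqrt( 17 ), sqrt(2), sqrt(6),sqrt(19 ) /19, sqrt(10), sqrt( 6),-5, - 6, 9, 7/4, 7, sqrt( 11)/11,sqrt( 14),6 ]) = [ - 6, - 5, sqrt ( 19 ) /19, sqrt( 11)/11, sqrt (2), 7/4,sqrt(6), sqrt(6) , sqrt( 10 ),sqrt( 14 ),sqrt( 17 ), 6,  7,9 ]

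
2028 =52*39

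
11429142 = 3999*2858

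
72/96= 3/4= 0.75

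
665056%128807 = 21021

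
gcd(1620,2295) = 135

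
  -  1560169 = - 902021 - 658148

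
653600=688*950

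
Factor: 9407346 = 2^1*3^1*  13^1*120607^1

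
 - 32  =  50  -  82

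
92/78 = 1 + 7/39 = 1.18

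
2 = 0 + 2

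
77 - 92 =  - 15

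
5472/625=5472/625 = 8.76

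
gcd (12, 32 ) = 4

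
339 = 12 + 327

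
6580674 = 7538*873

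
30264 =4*7566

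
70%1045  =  70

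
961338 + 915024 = 1876362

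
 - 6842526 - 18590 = - 6861116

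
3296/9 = 3296/9 = 366.22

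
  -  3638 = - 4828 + 1190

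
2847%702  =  39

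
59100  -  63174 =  - 4074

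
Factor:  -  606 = -2^1 *3^1*101^1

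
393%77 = 8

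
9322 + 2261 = 11583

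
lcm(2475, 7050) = 232650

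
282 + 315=597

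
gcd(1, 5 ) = 1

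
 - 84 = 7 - 91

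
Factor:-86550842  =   - 2^1*7^1*17^1*363659^1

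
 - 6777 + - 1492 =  - 8269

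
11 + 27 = 38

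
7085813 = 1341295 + 5744518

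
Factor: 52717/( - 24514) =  - 2^( - 1 )*103^( - 1 )*443^1 = -443/206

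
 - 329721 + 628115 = 298394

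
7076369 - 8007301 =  - 930932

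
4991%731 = 605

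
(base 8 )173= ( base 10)123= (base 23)58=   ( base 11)102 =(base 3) 11120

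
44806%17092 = 10622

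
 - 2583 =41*( - 63 )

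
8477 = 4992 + 3485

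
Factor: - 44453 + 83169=38716 = 2^2*9679^1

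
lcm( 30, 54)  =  270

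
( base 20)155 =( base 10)505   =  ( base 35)ef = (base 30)gp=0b111111001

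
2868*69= 197892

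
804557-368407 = 436150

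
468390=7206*65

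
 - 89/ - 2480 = 89/2480  =  0.04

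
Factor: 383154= 2^1*3^1*  19^1*3361^1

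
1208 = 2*604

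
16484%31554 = 16484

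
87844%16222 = 6734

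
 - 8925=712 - 9637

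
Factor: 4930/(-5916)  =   - 2^( - 1)*3^ ( - 1)*5^1 = - 5/6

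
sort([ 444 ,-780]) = [-780, 444] 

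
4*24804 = 99216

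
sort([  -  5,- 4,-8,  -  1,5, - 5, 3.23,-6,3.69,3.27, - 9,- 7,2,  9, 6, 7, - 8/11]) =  [ - 9,-8,  -  7, - 6, - 5, - 5, - 4, - 1, - 8/11, 2  ,  3.23,3.27,3.69,5, 6,7,  9] 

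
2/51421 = 2/51421 = 0.00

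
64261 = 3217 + 61044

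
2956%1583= 1373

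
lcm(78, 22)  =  858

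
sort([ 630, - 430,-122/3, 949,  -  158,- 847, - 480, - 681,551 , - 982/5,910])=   [ - 847, - 681, - 480,-430, - 982/5 ,  -  158, - 122/3,  551 , 630, 910,949] 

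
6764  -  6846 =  - 82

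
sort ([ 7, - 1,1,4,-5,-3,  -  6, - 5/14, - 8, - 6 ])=[  -  8,- 6,  -  6,  -  5, - 3, - 1, - 5/14,1 , 4,7]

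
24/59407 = 24/59407 = 0.00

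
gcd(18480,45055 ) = 5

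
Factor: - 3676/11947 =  - 2^2 *13^( - 1)= - 4/13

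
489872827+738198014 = 1228070841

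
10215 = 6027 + 4188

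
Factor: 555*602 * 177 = 59137470 =2^1*3^2*5^1*7^1*37^1*43^1*59^1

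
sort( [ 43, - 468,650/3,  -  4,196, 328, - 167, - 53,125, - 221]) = [ - 468, - 221 ,-167,-53,-4,43,125, 196,650/3, 328]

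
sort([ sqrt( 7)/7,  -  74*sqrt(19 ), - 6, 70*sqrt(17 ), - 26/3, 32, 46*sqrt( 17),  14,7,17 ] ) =[-74*sqrt( 19), - 26/3, - 6, sqrt( 7) /7 , 7, 14,17,32,  46*sqrt (17),70*sqrt (17) ]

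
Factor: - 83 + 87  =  4 = 2^2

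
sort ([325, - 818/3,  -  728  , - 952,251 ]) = [ - 952, - 728,-818/3,251, 325 ]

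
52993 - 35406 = 17587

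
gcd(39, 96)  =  3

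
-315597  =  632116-947713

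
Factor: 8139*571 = 3^1*571^1*2713^1 = 4647369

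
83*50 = 4150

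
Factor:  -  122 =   -  2^1 * 61^1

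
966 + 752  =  1718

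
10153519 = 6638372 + 3515147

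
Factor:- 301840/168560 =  - 77/43 = -7^1*11^1*43^( - 1)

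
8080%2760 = 2560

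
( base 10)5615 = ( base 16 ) 15ef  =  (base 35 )4KF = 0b1010111101111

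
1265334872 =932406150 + 332928722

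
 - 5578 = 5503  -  11081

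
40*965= 38600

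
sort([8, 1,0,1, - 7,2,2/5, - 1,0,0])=[ - 7, - 1 , 0,0 , 0, 2/5,1, 1, 2, 8]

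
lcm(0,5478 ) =0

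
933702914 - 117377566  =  816325348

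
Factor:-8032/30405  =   - 2^5  *  3^( - 1 )*5^( - 1 )*251^1*2027^( - 1)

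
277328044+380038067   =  657366111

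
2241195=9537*235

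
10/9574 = 5/4787= 0.00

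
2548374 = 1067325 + 1481049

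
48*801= 38448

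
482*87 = 41934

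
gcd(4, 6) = 2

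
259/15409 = 259/15409 = 0.02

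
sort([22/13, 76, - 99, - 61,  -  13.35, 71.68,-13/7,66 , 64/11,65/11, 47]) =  [ - 99,-61, - 13.35, - 13/7,22/13,64/11, 65/11, 47, 66,71.68 , 76]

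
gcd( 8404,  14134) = 382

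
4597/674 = 6 + 553/674=6.82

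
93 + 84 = 177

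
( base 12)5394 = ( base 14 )34c0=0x23E0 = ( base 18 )1A64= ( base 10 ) 9184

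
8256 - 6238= 2018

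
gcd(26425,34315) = 5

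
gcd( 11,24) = 1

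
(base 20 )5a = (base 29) 3n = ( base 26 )46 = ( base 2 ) 1101110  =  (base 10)110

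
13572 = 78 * 174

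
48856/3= 16285 +1/3=16285.33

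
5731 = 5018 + 713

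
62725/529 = 118 + 303/529= 118.57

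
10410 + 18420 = 28830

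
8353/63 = 132+37/63 = 132.59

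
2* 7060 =14120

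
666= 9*74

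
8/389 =8/389  =  0.02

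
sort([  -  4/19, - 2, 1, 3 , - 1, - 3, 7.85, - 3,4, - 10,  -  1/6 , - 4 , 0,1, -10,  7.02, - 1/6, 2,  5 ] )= [ - 10 , - 10, - 4 , - 3 , - 3, - 2,- 1, - 4/19, - 1/6 , - 1/6,0, 1 , 1,2  ,  3, 4, 5, 7.02,7.85 ]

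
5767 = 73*79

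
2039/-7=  - 2039/7 = - 291.29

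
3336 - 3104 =232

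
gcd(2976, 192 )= 96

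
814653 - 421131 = 393522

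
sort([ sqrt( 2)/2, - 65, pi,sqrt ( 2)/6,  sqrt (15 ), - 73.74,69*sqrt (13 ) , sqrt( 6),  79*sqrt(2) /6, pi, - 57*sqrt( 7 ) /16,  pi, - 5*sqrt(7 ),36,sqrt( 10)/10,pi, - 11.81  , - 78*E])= [ - 78*E ,-73.74, - 65, - 5*sqrt(7 ), - 11.81, - 57*sqrt (7) /16,sqrt( 2 ) /6, sqrt( 10 )/10,  sqrt( 2) /2,sqrt( 6 ),  pi , pi,pi,pi,sqrt( 15 ),79*sqrt( 2 )/6,36,69*sqrt( 13 ) ] 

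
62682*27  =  1692414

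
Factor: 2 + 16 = 2^1 * 3^2 = 18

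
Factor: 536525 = 5^2*11^1*1951^1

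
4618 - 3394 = 1224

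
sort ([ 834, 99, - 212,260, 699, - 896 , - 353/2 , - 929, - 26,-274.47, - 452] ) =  [ - 929, - 896,-452, - 274.47, - 212,  -  353/2, - 26, 99, 260, 699, 834]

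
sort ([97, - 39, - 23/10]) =[ - 39,- 23/10,97 ]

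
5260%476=24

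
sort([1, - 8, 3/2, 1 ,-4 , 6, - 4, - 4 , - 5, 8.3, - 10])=[-10, - 8, - 5, - 4, - 4,-4,1, 1,3/2,6, 8.3]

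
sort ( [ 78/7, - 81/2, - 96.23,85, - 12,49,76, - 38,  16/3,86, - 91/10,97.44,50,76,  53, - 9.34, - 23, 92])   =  [ - 96.23,-81/2, - 38, - 23,  -  12, - 9.34, - 91/10,16/3,78/7,49,  50,53,76, 76,  85,  86,92,97.44 ]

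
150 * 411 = 61650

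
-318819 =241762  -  560581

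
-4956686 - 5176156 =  - 10132842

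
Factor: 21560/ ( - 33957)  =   - 2^3* 3^( - 2) *5^1*7^( - 1)=- 40/63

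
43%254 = 43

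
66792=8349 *8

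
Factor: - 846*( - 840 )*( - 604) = - 429226560  =  - 2^6*3^3*5^1*7^1  *  47^1*151^1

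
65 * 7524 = 489060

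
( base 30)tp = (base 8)1577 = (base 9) 1204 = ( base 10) 895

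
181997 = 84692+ 97305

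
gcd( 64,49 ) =1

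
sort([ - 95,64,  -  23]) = [ - 95 , - 23,64] 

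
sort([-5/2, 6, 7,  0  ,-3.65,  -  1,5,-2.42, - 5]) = [ - 5,-3.65, -5/2, - 2.42  ,-1, 0, 5, 6,7]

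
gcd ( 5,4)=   1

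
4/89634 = 2/44817=0.00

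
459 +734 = 1193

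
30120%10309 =9502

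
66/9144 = 11/1524 = 0.01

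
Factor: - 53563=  - 29^1 * 1847^1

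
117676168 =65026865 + 52649303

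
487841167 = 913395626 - 425554459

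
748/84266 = 374/42133= 0.01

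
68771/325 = 211 + 196/325 =211.60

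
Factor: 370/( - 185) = - 2^1 = - 2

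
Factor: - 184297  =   - 17^1*37^1 * 293^1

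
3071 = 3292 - 221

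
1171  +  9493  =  10664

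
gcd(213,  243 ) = 3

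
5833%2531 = 771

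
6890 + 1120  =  8010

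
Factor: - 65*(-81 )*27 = 142155 = 3^7*5^1*13^1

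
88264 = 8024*11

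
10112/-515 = -20+ 188/515 = - 19.63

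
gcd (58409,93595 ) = 1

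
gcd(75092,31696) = 4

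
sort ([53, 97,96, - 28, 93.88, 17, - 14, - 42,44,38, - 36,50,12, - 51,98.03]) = [-51,- 42,-36, - 28, - 14,12, 17,38, 44, 50,53,93.88,96, 97,98.03 ]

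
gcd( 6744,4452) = 12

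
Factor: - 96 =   -  2^5*3^1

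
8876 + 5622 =14498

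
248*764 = 189472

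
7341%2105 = 1026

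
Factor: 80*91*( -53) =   -  2^4*5^1*7^1*13^1*53^1 = - 385840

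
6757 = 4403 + 2354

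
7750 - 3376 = 4374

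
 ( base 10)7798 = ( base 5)222143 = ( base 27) AIM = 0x1e76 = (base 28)9qe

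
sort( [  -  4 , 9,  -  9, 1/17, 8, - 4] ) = [ - 9 , - 4,-4,1/17, 8, 9]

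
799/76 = 10+39/76 = 10.51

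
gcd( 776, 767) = 1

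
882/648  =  49/36 = 1.36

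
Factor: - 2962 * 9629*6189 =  - 2^1*3^1*1481^1*2063^1 * 9629^1 =- 176517075522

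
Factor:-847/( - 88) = 2^(  -  3)*7^1*11^1 = 77/8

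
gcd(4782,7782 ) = 6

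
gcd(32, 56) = 8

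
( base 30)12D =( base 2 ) 1111001101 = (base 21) 247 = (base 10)973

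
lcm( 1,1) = 1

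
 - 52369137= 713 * ( - 73449 )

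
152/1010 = 76/505 = 0.15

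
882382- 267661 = 614721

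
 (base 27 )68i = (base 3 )20022200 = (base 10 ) 4608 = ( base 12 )2800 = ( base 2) 1001000000000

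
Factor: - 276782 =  - 2^1*11^1 * 23^1*547^1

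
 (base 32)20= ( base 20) 34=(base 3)2101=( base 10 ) 64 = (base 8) 100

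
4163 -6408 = -2245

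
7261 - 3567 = 3694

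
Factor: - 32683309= - 32683309^1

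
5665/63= 5665/63 = 89.92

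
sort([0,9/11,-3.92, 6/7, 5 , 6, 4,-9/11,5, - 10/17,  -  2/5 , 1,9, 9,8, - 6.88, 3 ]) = [ - 6.88, -3.92 , - 9/11,  -  10/17,- 2/5,0,9/11, 6/7 , 1, 3,4,5 , 5 , 6 , 8,9,  9 ]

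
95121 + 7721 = 102842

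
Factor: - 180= - 2^2*3^2 * 5^1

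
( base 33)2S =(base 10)94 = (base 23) 42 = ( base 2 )1011110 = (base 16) 5E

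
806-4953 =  - 4147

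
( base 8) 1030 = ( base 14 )2A4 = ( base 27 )JN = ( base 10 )536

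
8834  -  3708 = 5126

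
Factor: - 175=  - 5^2*7^1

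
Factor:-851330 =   -  2^1 * 5^1 * 85133^1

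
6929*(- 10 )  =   - 69290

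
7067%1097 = 485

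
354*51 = 18054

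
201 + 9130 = 9331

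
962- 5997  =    -  5035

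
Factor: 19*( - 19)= - 361=- 19^2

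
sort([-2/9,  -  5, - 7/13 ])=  [ - 5, - 7/13,  -  2/9]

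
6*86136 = 516816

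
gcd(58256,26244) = 4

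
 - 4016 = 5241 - 9257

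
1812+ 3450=5262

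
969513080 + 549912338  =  1519425418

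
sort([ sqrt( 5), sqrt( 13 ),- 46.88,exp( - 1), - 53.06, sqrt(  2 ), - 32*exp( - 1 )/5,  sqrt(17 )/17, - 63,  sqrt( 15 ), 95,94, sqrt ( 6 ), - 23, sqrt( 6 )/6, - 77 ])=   [ - 77, - 63,- 53.06,-46.88 , - 23, - 32*exp( - 1)/5, sqrt(17 ) /17,  exp(  -  1 ), sqrt ( 6 )/6, sqrt(2 ),  sqrt( 5 ), sqrt( 6 ),sqrt( 13),sqrt(15) , 94, 95 ]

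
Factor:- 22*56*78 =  - 96096=- 2^5 * 3^1*7^1*11^1*13^1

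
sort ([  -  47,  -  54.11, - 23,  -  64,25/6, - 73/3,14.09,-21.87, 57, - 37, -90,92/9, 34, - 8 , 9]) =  [ - 90, - 64, - 54.11,  -  47, - 37,-73/3, - 23 ,  -  21.87, - 8,25/6,9,92/9,14.09,34, 57]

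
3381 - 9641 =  - 6260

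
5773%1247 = 785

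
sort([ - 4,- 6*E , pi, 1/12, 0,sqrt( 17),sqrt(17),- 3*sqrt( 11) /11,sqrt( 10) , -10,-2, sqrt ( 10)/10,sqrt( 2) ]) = [ - 6*E, - 10,-4,-2,-3*sqrt( 11)/11,0,1/12, sqrt( 10 )/10, sqrt(2 ) , pi,sqrt(10),sqrt ( 17 ),sqrt( 17)]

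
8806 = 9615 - 809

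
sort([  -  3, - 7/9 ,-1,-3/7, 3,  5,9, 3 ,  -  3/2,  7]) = [ - 3, - 3/2, - 1, -7/9, - 3/7,3, 3, 5,7, 9] 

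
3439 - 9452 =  - 6013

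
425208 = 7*60744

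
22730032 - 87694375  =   - 64964343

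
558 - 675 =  - 117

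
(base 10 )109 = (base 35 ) 34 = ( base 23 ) 4H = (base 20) 59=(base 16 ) 6d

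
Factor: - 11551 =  - 11551^1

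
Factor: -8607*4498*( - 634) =2^2 * 3^1*13^1*19^1*151^1*173^1*317^1 = 24544857324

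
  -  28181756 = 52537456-80719212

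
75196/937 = 80 + 236/937   =  80.25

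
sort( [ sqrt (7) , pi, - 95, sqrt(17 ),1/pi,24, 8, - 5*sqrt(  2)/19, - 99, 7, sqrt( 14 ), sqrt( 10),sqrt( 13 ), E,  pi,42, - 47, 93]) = [ - 99, - 95,-47,-5 * sqrt( 2)/19, 1/pi, sqrt(7),E, pi , pi,sqrt (10),sqrt(13), sqrt(14), sqrt(17),7, 8, 24,42,93] 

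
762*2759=2102358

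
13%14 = 13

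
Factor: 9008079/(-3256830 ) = -3002693/1085610 = -  2^(-1 )*3^( - 1)*5^( - 1 )*17^1*36187^( - 1)*176629^1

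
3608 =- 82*( - 44) 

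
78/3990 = 13/665 = 0.02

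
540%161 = 57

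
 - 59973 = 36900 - 96873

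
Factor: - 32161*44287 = - 1424314207 = - 29^1 * 67^1 * 661^1*1109^1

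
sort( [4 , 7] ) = [4, 7] 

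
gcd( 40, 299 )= 1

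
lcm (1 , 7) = 7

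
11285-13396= - 2111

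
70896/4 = 17724 = 17724.00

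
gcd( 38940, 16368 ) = 132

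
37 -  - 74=111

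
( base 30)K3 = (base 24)113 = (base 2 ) 1001011011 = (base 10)603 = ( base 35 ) H8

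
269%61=25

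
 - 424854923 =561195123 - 986050046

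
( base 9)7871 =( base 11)4407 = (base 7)22645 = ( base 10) 5815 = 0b1011010110111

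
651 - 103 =548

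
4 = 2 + 2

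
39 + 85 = 124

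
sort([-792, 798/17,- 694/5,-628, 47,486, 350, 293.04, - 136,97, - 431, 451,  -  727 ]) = [-792, - 727, -628,-431, - 694/5, - 136,  798/17,47, 97,293.04, 350, 451,  486 ]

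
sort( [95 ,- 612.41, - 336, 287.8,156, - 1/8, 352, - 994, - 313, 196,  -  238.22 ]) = [ - 994 , - 612.41, - 336, - 313, - 238.22, - 1/8,95,156,196,287.8, 352]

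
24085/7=24085/7= 3440.71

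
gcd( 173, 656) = 1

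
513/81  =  6+ 1/3= 6.33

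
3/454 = 3/454 = 0.01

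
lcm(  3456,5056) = 273024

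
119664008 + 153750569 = 273414577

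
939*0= 0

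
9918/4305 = 3306/1435 = 2.30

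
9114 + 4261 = 13375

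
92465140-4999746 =87465394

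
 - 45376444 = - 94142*482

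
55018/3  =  18339 + 1/3 = 18339.33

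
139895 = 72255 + 67640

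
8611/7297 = 8611/7297 =1.18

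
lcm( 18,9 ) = 18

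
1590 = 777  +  813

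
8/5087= 8/5087  =  0.00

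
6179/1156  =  6179/1156 = 5.35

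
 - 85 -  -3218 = 3133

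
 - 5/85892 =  - 1+85887/85892 = - 0.00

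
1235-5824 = -4589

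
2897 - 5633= - 2736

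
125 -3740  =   - 3615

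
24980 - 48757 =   -  23777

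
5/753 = 5/753 = 0.01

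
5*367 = 1835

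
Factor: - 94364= - 2^2*31^1*761^1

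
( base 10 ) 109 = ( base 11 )9a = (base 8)155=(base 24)4d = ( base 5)414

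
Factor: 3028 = 2^2 * 757^1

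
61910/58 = 30955/29 = 1067.41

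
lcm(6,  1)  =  6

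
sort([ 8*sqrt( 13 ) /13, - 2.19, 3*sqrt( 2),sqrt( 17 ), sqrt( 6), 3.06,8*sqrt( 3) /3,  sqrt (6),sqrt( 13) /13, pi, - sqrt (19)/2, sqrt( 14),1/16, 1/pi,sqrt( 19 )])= [-2.19,- sqrt( 19) /2, 1/16,sqrt( 13 )/13, 1/pi, 8*sqrt( 13) /13, sqrt( 6 ), sqrt( 6),3.06, pi, sqrt(14) , sqrt(17 ), 3*sqrt( 2 ), sqrt( 19), 8 * sqrt( 3)/3 ]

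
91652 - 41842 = 49810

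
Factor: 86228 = 2^2*21557^1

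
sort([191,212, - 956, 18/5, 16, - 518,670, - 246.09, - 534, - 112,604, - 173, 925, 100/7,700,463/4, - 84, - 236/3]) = [-956, - 534, - 518, - 246.09, - 173, - 112 , - 84, - 236/3, 18/5  ,  100/7, 16, 463/4, 191, 212, 604, 670, 700,925 ]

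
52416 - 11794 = 40622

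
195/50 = 3 + 9/10 = 3.90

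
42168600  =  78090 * 540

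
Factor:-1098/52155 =  -  2/95 = - 2^1*5^( - 1 )*19^( - 1) 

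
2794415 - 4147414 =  - 1352999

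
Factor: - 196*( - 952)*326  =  60828992 = 2^6*7^3*17^1*163^1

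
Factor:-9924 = - 2^2*3^1*827^1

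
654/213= 218/71 = 3.07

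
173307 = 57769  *3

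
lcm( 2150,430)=2150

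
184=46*4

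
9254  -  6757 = 2497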